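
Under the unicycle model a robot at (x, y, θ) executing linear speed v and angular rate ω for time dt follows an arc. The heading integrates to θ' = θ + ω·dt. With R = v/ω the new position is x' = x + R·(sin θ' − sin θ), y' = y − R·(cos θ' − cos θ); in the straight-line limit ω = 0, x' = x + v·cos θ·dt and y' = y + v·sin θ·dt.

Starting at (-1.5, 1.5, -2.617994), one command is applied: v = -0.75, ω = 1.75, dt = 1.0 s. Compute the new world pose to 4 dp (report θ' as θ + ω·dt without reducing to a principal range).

θ' = -2.6180 + 1.75·1.0 = -0.8680
R = v/ω = -0.75/1.75 = -0.4286
x' = -1.5 + -0.4286·(sin -0.8680 − sin -2.6180) = -1.3873
y' = 1.5 − -0.4286·(cos -0.8680 − cos -2.6180) = 2.1482

(-1.3873, 2.1482, -0.8680)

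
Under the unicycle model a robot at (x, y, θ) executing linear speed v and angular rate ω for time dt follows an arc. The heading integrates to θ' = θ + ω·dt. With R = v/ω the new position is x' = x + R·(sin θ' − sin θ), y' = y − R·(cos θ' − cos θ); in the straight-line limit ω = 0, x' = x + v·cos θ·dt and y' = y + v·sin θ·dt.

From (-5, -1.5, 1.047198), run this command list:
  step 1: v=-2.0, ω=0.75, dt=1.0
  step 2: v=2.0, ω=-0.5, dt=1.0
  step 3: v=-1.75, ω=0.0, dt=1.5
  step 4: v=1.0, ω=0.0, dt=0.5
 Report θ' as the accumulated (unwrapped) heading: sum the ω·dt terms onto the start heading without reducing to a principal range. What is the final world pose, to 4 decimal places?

(-5.8167, -3.4992, 1.2972)

step 1: θ'=1.7972 (R=-2.6667) → pose (-5.2892, -3.4319, 1.7972)
step 2: θ'=1.2972 (R=-4.0000) → pose (-5.2425, -1.4532, 1.2972)
step 3: θ'=1.2972 (straight) → pose (-5.9518, -3.9806, 1.2972)
step 4: θ'=1.2972 (straight) → pose (-5.8167, -3.4992, 1.2972)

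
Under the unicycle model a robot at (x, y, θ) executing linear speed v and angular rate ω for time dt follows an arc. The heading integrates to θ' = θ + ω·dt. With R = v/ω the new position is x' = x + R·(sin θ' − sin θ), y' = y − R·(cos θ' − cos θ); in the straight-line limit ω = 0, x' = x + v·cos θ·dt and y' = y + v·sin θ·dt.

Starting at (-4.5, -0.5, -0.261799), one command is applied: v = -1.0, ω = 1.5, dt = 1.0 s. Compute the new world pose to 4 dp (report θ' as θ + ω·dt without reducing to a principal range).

(-5.3027, -0.9263, 1.2382)

θ' = -0.2618 + 1.5·1.0 = 1.2382
R = v/ω = -1.0/1.5 = -0.6667
x' = -4.5 + -0.6667·(sin 1.2382 − sin -0.2618) = -5.3027
y' = -0.5 − -0.6667·(cos 1.2382 − cos -0.2618) = -0.9263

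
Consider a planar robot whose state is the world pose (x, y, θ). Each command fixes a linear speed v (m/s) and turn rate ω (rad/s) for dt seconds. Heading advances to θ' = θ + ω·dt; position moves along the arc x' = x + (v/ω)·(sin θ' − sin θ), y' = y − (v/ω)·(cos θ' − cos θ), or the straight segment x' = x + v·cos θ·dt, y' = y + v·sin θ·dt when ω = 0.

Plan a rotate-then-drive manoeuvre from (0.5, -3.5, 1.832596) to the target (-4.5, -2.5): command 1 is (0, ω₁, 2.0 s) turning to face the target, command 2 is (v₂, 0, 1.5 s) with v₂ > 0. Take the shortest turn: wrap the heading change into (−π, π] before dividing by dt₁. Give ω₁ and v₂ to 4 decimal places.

ω₁ = 0.5558, v₂ = 3.3993

heading to target = atan2(-2.5−-3.5, -4.5−0.5) = 2.9442
Δθ = wrap(2.9442 − 1.8326) = 1.1116; ω₁ = Δθ/dt₁ = 0.5558
distance = √((-4.5−0.5)² + (-2.5−-3.5)²) = 5.0990; v₂ = distance/dt₂ = 3.3993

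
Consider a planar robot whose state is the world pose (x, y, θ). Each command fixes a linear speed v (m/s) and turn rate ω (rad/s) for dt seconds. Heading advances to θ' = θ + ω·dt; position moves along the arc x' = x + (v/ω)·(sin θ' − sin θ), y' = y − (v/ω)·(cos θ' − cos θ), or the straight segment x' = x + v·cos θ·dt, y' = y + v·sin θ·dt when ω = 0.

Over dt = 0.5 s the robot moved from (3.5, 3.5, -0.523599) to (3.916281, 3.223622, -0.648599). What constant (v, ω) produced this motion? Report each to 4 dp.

Δθ = -0.648599 − -0.523599 = -0.125000
ω = Δθ/dt = -0.125000/0.5 = -0.2500
R = Δx/(sin θ' − sin θ) = -4.0000
v = R·ω = -4.0000·-0.2500 = 1.0000

v = 1.0000, ω = -0.2500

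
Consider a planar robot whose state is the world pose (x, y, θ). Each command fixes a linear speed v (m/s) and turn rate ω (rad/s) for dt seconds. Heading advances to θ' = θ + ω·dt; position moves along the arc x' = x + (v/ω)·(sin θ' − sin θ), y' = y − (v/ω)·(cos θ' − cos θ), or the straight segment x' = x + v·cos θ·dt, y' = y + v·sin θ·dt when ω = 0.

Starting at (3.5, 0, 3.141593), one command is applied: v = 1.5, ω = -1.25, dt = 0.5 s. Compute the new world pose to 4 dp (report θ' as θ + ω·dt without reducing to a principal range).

θ' = 3.1416 + -1.25·0.5 = 2.5166
R = v/ω = 1.5/-1.25 = -1.2000
x' = 3.5 + -1.2000·(sin 2.5166 − sin 3.1416) = 2.7979
y' = 0 − -1.2000·(cos 2.5166 − cos 3.1416) = 0.2268

(2.7979, 0.2268, 2.5166)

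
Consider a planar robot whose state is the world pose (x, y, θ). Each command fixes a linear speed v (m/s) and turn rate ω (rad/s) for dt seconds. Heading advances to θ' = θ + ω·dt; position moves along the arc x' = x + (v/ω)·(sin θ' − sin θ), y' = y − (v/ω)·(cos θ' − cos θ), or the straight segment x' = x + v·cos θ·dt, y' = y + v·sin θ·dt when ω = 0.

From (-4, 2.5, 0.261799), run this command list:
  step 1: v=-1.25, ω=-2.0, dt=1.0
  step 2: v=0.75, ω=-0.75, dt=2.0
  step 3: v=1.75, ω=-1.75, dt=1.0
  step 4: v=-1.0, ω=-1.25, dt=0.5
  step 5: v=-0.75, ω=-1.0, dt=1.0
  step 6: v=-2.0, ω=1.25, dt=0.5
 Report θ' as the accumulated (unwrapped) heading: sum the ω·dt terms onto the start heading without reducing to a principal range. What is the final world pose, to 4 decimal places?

(-8.6917, 3.1332, -5.9882)

step 1: θ'=-1.7382 (R=0.6250) → pose (-4.7780, 3.2078, -1.7382)
step 2: θ'=-3.2382 (R=-1.0000) → pose (-5.8605, 2.3791, -3.2382)
step 3: θ'=-4.9882 (R=-1.0000) → pose (-6.7262, 3.6468, -4.9882)
step 4: θ'=-5.6132 (R=0.8000) → pose (-6.9992, 3.2376, -5.6132)
step 5: θ'=-6.6132 (R=0.7500) → pose (-7.7080, 3.1159, -6.6132)
step 6: θ'=-5.9882 (R=-1.6000) → pose (-8.6917, 3.1332, -5.9882)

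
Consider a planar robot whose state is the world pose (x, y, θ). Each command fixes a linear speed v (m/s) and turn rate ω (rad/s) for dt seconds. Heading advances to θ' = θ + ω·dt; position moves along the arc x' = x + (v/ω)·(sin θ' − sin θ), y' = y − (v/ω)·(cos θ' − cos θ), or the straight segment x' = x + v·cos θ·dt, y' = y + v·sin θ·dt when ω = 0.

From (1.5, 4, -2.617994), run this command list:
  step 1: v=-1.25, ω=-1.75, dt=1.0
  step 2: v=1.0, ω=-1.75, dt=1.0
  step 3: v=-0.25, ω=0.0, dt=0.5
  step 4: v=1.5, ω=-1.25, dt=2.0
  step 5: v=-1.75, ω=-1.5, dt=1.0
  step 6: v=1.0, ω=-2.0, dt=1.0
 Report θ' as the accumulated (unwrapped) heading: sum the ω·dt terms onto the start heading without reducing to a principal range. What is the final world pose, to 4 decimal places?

step 1: θ'=-4.3680 (R=0.7143) → pose (2.5295, 3.6226, -4.3680)
step 2: θ'=-6.1180 (R=-0.5714) → pose (2.9734, 4.3792, -6.1180)
step 3: θ'=-6.1180 (straight) → pose (2.8501, 4.3586, -6.1180)
step 4: θ'=-8.6180 (R=-1.2000) → pose (3.9139, 2.3447, -8.6180)
step 5: θ'=-10.1180 (R=1.1667) → pose (5.5018, 2.4350, -10.1180)
step 6: θ'=-12.1180 (R=-0.5000) → pose (5.6046, 3.2702, -12.1180)

(5.6046, 3.2702, -12.1180)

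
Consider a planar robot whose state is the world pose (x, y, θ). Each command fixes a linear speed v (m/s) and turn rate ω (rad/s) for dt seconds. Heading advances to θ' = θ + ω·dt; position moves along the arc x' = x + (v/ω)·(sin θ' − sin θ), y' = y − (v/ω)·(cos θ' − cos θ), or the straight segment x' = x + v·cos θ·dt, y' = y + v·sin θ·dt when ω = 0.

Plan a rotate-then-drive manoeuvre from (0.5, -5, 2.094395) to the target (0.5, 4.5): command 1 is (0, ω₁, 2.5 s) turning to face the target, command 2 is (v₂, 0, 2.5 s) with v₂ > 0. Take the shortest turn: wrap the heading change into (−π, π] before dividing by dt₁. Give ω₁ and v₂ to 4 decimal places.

ω₁ = -0.2094, v₂ = 3.8000

heading to target = atan2(4.5−-5, 0.5−0.5) = 1.5708
Δθ = wrap(1.5708 − 2.0944) = -0.5236; ω₁ = Δθ/dt₁ = -0.2094
distance = √((0.5−0.5)² + (4.5−-5)²) = 9.5000; v₂ = distance/dt₂ = 3.8000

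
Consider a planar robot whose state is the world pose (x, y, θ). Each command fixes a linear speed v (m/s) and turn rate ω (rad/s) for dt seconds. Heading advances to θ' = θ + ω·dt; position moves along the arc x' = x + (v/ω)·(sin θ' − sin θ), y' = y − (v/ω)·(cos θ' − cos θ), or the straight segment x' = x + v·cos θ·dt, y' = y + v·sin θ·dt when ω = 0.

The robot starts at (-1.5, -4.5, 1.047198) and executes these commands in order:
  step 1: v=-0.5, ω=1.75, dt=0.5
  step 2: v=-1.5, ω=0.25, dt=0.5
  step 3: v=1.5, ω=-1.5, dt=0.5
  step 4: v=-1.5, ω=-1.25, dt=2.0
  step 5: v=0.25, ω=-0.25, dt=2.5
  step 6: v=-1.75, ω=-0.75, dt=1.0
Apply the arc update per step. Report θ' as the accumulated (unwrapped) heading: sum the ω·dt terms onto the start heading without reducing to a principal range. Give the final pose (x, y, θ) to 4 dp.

step 1: θ'=1.9222 (R=-0.2857) → pose (-1.5208, -4.7412, 1.9222)
step 2: θ'=2.0472 (R=-6.0000) → pose (-1.2194, -5.4274, 2.0472)
step 3: θ'=1.2972 (R=-1.0000) → pose (-1.2935, -4.6986, 1.2972)
step 4: θ'=-1.2028 (R=1.2000) → pose (-3.5686, -4.8061, -1.2028)
step 5: θ'=-1.8278 (R=-1.0000) → pose (-3.5345, -5.4200, -1.8278)
step 6: θ'=-2.5778 (R=2.3333) → pose (-2.5247, -4.0409, -2.5778)

(-2.5247, -4.0409, -2.5778)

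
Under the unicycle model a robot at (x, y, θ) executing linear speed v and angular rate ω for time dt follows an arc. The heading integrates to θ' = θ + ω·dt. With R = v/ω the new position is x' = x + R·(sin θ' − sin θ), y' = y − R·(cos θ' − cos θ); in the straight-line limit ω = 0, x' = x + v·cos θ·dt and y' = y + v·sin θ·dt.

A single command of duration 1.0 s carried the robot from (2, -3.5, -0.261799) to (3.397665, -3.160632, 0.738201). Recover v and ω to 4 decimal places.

Δθ = 0.738201 − -0.261799 = 1.000000
ω = Δθ/dt = 1.000000/1.0 = 1.0000
R = Δx/(sin θ' − sin θ) = 1.5000
v = R·ω = 1.5000·1.0000 = 1.5000

v = 1.5000, ω = 1.0000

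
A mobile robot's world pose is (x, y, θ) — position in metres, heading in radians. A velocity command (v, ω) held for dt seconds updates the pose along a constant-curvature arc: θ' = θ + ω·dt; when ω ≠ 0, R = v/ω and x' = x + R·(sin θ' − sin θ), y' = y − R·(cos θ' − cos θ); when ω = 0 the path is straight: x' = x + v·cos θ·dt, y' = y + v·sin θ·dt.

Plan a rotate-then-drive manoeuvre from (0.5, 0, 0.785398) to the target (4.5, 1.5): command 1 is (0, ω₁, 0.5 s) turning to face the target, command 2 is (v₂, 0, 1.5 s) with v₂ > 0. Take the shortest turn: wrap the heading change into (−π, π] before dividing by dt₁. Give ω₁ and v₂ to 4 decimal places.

heading to target = atan2(1.5−0, 4.5−0.5) = 0.3588
Δθ = wrap(0.3588 − 0.7854) = -0.4266; ω₁ = Δθ/dt₁ = -0.8533
distance = √((4.5−0.5)² + (1.5−0)²) = 4.2720; v₂ = distance/dt₂ = 2.8480

ω₁ = -0.8533, v₂ = 2.8480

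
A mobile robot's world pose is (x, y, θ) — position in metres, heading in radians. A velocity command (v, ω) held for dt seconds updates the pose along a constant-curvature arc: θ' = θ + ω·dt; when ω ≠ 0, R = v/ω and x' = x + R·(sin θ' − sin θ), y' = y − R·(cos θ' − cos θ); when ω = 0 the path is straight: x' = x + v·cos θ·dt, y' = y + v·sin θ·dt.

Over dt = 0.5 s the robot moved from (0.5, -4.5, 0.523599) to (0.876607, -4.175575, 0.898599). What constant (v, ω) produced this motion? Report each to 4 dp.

v = 1.0000, ω = 0.7500

Δθ = 0.898599 − 0.523599 = 0.375000
ω = Δθ/dt = 0.375000/0.5 = 0.7500
R = Δx/(sin θ' − sin θ) = 1.3333
v = R·ω = 1.3333·0.7500 = 1.0000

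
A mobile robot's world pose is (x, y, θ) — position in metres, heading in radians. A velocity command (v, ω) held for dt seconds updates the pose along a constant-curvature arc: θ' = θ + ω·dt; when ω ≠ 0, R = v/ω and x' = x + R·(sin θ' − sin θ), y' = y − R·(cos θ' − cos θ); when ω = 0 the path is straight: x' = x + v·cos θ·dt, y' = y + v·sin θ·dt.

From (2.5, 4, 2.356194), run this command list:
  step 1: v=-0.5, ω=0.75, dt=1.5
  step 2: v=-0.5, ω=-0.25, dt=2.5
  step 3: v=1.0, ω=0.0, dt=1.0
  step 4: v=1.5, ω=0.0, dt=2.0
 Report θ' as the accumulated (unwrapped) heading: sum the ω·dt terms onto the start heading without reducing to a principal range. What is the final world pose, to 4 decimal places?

(0.5846, 5.0023, 2.8562)

step 1: θ'=3.4812 (R=-0.6667) → pose (3.1935, 3.8428, 3.4812)
step 2: θ'=2.8562 (R=2.0000) → pose (4.4228, 3.8761, 2.8562)
step 3: θ'=2.8562 (straight) → pose (3.4632, 4.1577, 2.8562)
step 4: θ'=2.8562 (straight) → pose (0.5846, 5.0023, 2.8562)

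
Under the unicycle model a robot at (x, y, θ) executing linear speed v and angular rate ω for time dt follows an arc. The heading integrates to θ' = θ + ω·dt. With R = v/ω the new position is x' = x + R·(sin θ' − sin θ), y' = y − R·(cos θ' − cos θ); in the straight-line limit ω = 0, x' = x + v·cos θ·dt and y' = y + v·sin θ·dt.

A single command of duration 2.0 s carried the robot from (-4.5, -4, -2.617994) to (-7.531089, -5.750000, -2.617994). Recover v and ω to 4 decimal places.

Δθ = -2.617994 − -2.617994 = 0.000000
ω = Δθ/dt = 0.000000/2.0 = 0.0000
ω = 0 → v = (Δx·cos θ + Δy·sin θ)/dt = 1.7500

v = 1.7500, ω = 0.0000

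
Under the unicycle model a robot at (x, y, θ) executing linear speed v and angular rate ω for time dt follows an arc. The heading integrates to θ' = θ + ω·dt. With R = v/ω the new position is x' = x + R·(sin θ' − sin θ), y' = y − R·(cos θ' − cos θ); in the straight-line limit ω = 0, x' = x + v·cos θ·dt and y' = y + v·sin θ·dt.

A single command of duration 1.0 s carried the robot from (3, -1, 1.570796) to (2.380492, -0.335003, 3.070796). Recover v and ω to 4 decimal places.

v = 1.0000, ω = 1.5000

Δθ = 3.070796 − 1.570796 = 1.500000
ω = Δθ/dt = 1.500000/1.0 = 1.5000
R = −Δy/(cos θ' − cos θ) = 0.6667
v = R·ω = 0.6667·1.5000 = 1.0000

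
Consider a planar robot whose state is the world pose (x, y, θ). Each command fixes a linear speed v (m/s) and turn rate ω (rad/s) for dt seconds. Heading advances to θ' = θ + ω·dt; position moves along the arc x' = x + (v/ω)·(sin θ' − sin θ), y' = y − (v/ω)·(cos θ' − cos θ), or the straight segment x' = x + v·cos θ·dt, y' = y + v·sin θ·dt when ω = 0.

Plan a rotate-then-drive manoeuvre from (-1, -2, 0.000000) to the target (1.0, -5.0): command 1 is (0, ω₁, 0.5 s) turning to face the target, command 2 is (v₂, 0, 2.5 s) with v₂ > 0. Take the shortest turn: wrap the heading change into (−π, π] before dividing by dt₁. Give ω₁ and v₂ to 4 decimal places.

ω₁ = -1.9656, v₂ = 1.4422

heading to target = atan2(-5−-2, 1−-1) = -0.9828
Δθ = wrap(-0.9828 − 0.0000) = -0.9828; ω₁ = Δθ/dt₁ = -1.9656
distance = √((1−-1)² + (-5−-2)²) = 3.6056; v₂ = distance/dt₂ = 1.4422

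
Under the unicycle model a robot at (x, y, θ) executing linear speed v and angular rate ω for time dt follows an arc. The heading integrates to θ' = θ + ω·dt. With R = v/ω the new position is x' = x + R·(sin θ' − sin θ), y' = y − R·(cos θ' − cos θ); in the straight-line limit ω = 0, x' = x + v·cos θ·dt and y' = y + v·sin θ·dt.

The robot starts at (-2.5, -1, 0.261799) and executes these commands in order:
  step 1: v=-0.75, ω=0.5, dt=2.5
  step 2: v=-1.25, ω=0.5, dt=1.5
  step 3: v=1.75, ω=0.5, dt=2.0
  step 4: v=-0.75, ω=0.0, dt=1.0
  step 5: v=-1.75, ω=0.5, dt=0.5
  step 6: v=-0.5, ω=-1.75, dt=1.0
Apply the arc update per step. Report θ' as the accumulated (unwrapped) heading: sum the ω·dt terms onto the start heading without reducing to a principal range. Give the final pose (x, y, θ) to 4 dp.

(-4.1818, -2.7673, 1.7618)

step 1: θ'=1.5118 (R=-1.5000) → pose (-3.6092, -2.3604, 1.5118)
step 2: θ'=2.2618 (R=-2.5000) → pose (-3.0400, -4.1011, 2.2618)
step 3: θ'=3.2618 (R=3.5000) → pose (-6.1569, -2.8570, 3.2618)
step 4: θ'=3.2618 (straight) → pose (-5.4123, -2.7670, 3.2618)
step 5: θ'=3.5118 (R=-3.5000) → pose (-4.5657, -2.5552, 3.5118)
step 6: θ'=1.7618 (R=0.2857) → pose (-4.1818, -2.7673, 1.7618)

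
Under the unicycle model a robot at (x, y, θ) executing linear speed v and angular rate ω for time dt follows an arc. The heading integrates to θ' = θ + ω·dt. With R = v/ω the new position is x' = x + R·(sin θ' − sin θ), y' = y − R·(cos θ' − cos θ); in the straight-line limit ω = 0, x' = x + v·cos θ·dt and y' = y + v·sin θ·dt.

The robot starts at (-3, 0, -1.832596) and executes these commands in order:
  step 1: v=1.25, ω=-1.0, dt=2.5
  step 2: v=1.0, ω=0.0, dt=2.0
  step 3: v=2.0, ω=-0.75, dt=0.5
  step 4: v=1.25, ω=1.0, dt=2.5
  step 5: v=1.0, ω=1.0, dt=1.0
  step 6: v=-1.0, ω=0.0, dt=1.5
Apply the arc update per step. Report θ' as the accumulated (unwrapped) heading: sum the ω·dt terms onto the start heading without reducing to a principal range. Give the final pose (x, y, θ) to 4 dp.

(-9.2184, 3.8830, -1.2076)

step 1: θ'=-4.3326 (R=-1.2500) → pose (-5.3683, -0.1399, -4.3326)
step 2: θ'=-4.3326 (straight) → pose (-6.1098, 1.7176, -4.3326)
step 3: θ'=-4.7076 (R=-2.6667) → pose (-6.2998, 2.6934, -4.7076)
step 4: θ'=-2.2076 (R=1.2500) → pose (-8.5548, 3.4307, -2.2076)
step 5: θ'=-1.2076 (R=1.0000) → pose (-8.6855, 2.4808, -1.2076)
step 6: θ'=-1.2076 (straight) → pose (-9.2184, 3.8830, -1.2076)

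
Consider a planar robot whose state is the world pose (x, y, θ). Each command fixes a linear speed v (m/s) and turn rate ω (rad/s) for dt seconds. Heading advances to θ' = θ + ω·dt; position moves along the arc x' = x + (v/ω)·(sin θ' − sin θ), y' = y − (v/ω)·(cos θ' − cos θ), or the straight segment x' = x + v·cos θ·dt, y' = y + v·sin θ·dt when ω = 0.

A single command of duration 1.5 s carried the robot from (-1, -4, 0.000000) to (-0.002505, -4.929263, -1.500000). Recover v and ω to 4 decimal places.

Δθ = -1.500000 − 0.000000 = -1.500000
ω = Δθ/dt = -1.500000/1.5 = -1.0000
R = Δx/(sin θ' − sin θ) = -1.0000
v = R·ω = -1.0000·-1.0000 = 1.0000

v = 1.0000, ω = -1.0000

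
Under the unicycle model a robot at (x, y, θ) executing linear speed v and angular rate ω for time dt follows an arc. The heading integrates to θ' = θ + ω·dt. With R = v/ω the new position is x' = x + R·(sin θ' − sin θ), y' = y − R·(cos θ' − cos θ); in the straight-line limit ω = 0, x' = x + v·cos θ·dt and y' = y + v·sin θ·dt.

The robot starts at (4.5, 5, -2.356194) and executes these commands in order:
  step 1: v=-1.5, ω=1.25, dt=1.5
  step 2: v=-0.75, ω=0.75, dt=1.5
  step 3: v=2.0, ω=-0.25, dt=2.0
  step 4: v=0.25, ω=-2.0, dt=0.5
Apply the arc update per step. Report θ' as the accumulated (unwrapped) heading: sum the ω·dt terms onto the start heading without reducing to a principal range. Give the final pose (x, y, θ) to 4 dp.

step 1: θ'=-0.4812 (R=-1.2000) → pose (4.2069, 6.9123, -0.4812)
step 2: θ'=0.6438 (R=-1.0000) → pose (3.1438, 6.8256, 0.6438)
step 3: θ'=0.1438 (R=-8.0000) → pose (6.7993, 8.3445, 0.1438)
step 4: θ'=-0.8562 (R=-0.1250) → pose (6.9116, 8.3027, -0.8562)

(6.9116, 8.3027, -0.8562)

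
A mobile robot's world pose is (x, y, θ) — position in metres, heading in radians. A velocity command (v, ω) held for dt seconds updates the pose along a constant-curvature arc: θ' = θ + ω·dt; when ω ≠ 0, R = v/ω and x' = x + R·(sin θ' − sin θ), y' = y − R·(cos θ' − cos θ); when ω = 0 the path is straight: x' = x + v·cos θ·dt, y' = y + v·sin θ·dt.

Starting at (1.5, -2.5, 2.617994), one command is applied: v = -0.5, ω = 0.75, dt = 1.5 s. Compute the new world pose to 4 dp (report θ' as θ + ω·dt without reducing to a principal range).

θ' = 2.6180 + 0.75·1.5 = 3.7430
R = v/ω = -0.5/0.75 = -0.6667
x' = 1.5 + -0.6667·(sin 3.7430 − sin 2.6180) = 2.2105
y' = -2.5 − -0.6667·(cos 3.7430 − cos 2.6180) = -2.4723

(2.2105, -2.4723, 3.7430)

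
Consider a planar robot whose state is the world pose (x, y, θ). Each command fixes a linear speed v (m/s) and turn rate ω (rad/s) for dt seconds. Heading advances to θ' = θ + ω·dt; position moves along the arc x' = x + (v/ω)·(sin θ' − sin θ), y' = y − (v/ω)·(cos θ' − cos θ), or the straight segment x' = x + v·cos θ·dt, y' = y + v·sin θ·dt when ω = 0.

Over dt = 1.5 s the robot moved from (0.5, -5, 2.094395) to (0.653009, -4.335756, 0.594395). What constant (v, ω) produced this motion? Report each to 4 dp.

v = 0.5000, ω = -1.0000

Δθ = 0.594395 − 2.094395 = -1.500000
ω = Δθ/dt = -1.500000/1.5 = -1.0000
R = −Δy/(cos θ' − cos θ) = -0.5000
v = R·ω = -0.5000·-1.0000 = 0.5000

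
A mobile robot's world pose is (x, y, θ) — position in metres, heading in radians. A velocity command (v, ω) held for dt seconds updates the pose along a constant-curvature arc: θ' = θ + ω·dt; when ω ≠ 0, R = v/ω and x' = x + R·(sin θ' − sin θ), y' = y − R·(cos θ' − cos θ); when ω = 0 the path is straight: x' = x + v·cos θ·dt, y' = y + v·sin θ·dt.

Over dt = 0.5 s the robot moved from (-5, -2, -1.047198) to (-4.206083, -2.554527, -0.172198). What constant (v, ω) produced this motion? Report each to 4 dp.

v = 2.0000, ω = 1.7500

Δθ = -0.172198 − -1.047198 = 0.875000
ω = Δθ/dt = 0.875000/0.5 = 1.7500
R = Δx/(sin θ' − sin θ) = 1.1429
v = R·ω = 1.1429·1.7500 = 2.0000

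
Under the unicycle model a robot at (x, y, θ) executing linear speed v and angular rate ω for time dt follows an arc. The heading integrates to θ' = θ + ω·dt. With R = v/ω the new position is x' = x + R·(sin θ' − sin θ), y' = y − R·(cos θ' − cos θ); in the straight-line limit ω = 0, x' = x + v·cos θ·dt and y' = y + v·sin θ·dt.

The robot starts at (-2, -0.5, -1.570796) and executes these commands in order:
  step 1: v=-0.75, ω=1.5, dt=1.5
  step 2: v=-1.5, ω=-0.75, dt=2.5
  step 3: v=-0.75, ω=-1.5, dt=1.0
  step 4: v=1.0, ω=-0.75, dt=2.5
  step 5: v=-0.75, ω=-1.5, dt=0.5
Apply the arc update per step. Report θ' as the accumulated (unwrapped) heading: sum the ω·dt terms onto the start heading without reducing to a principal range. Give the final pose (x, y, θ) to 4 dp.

(-7.6614, 2.0054, -5.3208)

step 1: θ'=0.6792 (R=-0.5000) → pose (-2.8141, -0.1110, 0.6792)
step 2: θ'=-1.1958 (R=2.0000) → pose (-5.9314, 0.7126, -1.1958)
step 3: θ'=-2.6958 (R=0.5000) → pose (-5.6818, 1.3469, -2.6958)
step 4: θ'=-4.5708 (R=-1.3333) → pose (-7.5767, 2.3618, -4.5708)
step 5: θ'=-5.3208 (R=0.5000) → pose (-7.6614, 2.0054, -5.3208)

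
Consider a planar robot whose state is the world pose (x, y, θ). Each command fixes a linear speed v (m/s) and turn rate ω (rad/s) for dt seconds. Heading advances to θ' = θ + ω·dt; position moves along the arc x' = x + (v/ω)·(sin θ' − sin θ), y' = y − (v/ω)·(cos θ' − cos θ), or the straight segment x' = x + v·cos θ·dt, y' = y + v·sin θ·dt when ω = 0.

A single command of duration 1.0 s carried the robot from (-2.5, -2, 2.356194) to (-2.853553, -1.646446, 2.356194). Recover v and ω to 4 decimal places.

v = 0.5000, ω = 0.0000

Δθ = 2.356194 − 2.356194 = 0.000000
ω = Δθ/dt = 0.000000/1.0 = 0.0000
ω = 0 → v = (Δx·cos θ + Δy·sin θ)/dt = 0.5000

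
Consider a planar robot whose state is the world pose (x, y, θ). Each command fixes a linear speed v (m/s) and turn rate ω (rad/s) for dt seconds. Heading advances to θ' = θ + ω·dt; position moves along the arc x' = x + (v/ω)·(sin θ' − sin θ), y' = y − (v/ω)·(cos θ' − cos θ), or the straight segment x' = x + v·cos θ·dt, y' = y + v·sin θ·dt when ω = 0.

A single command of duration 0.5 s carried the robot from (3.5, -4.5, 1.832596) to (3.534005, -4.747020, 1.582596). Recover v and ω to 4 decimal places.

Δθ = 1.582596 − 1.832596 = -0.250000
ω = Δθ/dt = -0.250000/0.5 = -0.5000
R = −Δy/(cos θ' − cos θ) = 1.0000
v = R·ω = 1.0000·-0.5000 = -0.5000

v = -0.5000, ω = -0.5000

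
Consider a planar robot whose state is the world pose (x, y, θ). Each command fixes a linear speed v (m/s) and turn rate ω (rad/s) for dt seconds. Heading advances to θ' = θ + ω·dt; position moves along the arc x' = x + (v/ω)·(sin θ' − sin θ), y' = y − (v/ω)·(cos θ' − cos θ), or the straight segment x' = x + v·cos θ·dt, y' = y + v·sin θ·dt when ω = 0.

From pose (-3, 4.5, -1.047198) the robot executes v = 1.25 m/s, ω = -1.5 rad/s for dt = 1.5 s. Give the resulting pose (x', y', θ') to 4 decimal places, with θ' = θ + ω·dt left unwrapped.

θ' = -1.0472 + -1.5·1.5 = -3.2972
R = v/ω = 1.25/-1.5 = -0.8333
x' = -3 + -0.8333·(sin -3.2972 − sin -1.0472) = -3.8508
y' = 4.5 − -0.8333·(cos -3.2972 − cos -1.0472) = 3.2601

(-3.8508, 3.2601, -3.2972)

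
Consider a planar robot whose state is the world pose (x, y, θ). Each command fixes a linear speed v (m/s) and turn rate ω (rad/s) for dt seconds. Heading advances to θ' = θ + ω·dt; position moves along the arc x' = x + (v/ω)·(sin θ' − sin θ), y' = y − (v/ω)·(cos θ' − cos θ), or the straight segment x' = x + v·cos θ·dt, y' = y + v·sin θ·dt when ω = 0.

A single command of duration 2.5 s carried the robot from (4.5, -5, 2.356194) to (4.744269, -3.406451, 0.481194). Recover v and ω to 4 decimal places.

Δθ = 0.481194 − 2.356194 = -1.875000
ω = Δθ/dt = -1.875000/2.5 = -0.7500
R = −Δy/(cos θ' − cos θ) = -1.0000
v = R·ω = -1.0000·-0.7500 = 0.7500

v = 0.7500, ω = -0.7500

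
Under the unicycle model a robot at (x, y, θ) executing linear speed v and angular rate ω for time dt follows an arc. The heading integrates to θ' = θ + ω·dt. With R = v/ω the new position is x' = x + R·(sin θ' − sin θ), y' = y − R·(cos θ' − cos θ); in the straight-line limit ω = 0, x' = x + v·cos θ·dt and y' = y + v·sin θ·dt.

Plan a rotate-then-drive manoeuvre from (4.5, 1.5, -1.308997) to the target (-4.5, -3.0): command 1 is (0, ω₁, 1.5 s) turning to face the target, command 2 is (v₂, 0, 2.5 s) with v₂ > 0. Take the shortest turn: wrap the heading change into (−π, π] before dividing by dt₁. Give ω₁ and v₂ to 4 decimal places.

heading to target = atan2(-3−1.5, -4.5−4.5) = -2.6779
Δθ = wrap(-2.6779 − -1.3090) = -1.3689; ω₁ = Δθ/dt₁ = -0.9126
distance = √((-4.5−4.5)² + (-3−1.5)²) = 10.0623; v₂ = distance/dt₂ = 4.0249

ω₁ = -0.9126, v₂ = 4.0249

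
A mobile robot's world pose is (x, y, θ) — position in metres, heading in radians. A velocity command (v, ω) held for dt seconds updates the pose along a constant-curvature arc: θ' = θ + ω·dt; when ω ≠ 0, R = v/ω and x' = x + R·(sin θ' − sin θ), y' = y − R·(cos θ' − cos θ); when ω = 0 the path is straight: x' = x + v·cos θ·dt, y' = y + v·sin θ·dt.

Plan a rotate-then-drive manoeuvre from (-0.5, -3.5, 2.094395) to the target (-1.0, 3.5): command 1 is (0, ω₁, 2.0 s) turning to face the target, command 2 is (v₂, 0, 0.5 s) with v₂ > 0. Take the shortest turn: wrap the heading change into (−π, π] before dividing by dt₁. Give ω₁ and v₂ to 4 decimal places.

heading to target = atan2(3.5−-3.5, -1−-0.5) = 1.6421
Δθ = wrap(1.6421 − 2.0944) = -0.4523; ω₁ = Δθ/dt₁ = -0.2261
distance = √((-1−-0.5)² + (3.5−-3.5)²) = 7.0178; v₂ = distance/dt₂ = 14.0357

ω₁ = -0.2261, v₂ = 14.0357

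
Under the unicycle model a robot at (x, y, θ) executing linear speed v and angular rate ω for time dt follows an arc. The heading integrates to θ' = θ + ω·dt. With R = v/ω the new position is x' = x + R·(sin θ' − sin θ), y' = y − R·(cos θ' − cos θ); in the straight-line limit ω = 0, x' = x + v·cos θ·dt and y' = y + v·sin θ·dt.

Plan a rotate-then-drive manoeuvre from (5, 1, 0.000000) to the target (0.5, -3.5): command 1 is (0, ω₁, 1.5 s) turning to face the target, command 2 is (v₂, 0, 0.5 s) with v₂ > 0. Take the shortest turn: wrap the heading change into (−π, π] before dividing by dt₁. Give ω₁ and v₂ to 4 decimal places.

heading to target = atan2(-3.5−1, 0.5−5) = -2.3562
Δθ = wrap(-2.3562 − 0.0000) = -2.3562; ω₁ = Δθ/dt₁ = -1.5708
distance = √((0.5−5)² + (-3.5−1)²) = 6.3640; v₂ = distance/dt₂ = 12.7279

ω₁ = -1.5708, v₂ = 12.7279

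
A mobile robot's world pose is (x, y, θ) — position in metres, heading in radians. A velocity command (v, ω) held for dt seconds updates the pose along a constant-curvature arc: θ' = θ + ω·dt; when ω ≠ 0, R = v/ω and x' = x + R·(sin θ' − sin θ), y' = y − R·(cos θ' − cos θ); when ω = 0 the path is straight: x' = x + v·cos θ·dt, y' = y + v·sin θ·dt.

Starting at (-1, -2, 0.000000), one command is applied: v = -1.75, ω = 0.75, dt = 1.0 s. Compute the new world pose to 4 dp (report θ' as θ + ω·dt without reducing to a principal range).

θ' = 0.0000 + 0.75·1.0 = 0.7500
R = v/ω = -1.75/0.75 = -2.3333
x' = -1 + -2.3333·(sin 0.7500 − sin 0.0000) = -2.5905
y' = -2 − -2.3333·(cos 0.7500 − cos 0.0000) = -2.6261

(-2.5905, -2.6261, 0.7500)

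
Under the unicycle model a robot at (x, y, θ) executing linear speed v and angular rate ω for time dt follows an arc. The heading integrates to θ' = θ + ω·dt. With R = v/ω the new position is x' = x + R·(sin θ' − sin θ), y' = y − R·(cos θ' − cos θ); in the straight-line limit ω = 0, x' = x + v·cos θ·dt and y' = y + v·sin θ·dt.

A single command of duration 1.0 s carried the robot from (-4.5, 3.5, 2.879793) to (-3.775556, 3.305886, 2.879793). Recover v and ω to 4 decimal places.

v = -0.7500, ω = 0.0000

Δθ = 2.879793 − 2.879793 = 0.000000
ω = Δθ/dt = 0.000000/1.0 = 0.0000
ω = 0 → v = (Δx·cos θ + Δy·sin θ)/dt = -0.7500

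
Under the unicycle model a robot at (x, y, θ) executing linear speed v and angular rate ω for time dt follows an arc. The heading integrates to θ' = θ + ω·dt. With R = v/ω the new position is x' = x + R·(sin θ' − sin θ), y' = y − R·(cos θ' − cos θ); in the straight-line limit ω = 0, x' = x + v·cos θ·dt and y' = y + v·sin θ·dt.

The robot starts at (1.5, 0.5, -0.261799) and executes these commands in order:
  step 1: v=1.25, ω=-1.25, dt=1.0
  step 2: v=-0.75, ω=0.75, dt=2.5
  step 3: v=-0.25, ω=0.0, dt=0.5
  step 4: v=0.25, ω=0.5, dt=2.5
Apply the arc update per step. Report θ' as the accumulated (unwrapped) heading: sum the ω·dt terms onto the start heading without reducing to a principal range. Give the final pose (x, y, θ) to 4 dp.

step 1: θ'=-1.5118 (R=-1.0000) → pose (2.2394, -0.4070, -1.5118)
step 2: θ'=0.3632 (R=-1.0000) → pose (0.8859, 0.4688, 0.3632)
step 3: θ'=0.3632 (straight) → pose (0.7691, 0.4244, 0.3632)
step 4: θ'=1.6132 (R=0.5000) → pose (1.0910, 0.9130, 1.6132)

(1.0910, 0.9130, 1.6132)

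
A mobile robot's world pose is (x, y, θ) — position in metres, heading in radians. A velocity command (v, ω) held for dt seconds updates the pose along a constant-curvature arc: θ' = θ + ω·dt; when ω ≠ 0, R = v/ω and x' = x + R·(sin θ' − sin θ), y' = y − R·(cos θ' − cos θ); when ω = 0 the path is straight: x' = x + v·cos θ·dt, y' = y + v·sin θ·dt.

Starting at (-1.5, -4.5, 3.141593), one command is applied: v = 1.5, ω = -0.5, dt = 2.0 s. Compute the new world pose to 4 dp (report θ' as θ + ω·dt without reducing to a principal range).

θ' = 3.1416 + -0.5·2.0 = 2.1416
R = v/ω = 1.5/-0.5 = -3.0000
x' = -1.5 + -3.0000·(sin 2.1416 − sin 3.1416) = -4.0244
y' = -4.5 − -3.0000·(cos 2.1416 − cos 3.1416) = -3.1209

(-4.0244, -3.1209, 2.1416)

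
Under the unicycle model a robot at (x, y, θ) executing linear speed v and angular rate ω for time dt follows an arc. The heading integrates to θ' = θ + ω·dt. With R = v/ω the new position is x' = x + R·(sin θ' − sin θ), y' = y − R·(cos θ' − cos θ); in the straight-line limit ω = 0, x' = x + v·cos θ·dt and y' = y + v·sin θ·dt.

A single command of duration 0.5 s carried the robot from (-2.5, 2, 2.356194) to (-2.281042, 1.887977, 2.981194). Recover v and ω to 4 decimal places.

Δθ = 2.981194 − 2.356194 = 0.625000
ω = Δθ/dt = 0.625000/0.5 = 1.2500
R = Δx/(sin θ' − sin θ) = -0.4000
v = R·ω = -0.4000·1.2500 = -0.5000

v = -0.5000, ω = 1.2500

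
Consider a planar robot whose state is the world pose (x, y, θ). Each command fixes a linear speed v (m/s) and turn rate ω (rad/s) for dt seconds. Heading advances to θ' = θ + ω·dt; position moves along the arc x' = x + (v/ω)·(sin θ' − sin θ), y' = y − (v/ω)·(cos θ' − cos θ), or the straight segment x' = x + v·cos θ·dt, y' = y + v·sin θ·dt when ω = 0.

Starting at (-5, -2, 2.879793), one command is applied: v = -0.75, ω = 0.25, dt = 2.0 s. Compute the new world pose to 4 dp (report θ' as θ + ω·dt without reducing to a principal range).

θ' = 2.8798 + 0.25·2.0 = 3.3798
R = v/ω = -0.75/0.25 = -3.0000
x' = -5 + -3.0000·(sin 3.3798 − sin 2.8798) = -3.5157
y' = -2 − -3.0000·(cos 3.3798 − cos 2.8798) = -2.0175

(-3.5157, -2.0175, 3.3798)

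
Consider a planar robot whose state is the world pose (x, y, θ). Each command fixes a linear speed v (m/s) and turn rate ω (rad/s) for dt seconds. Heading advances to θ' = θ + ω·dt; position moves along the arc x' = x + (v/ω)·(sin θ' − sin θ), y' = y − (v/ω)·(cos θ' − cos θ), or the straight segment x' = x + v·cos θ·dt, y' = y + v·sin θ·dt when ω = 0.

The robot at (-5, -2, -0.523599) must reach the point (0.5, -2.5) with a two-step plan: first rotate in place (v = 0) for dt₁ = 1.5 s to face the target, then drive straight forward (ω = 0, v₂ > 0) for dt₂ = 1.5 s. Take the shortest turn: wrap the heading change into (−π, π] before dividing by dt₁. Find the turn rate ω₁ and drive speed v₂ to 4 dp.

ω₁ = 0.2886, v₂ = 3.6818

heading to target = atan2(-2.5−-2, 0.5−-5) = -0.0907
Δθ = wrap(-0.0907 − -0.5236) = 0.4329; ω₁ = Δθ/dt₁ = 0.2886
distance = √((0.5−-5)² + (-2.5−-2)²) = 5.5227; v₂ = distance/dt₂ = 3.6818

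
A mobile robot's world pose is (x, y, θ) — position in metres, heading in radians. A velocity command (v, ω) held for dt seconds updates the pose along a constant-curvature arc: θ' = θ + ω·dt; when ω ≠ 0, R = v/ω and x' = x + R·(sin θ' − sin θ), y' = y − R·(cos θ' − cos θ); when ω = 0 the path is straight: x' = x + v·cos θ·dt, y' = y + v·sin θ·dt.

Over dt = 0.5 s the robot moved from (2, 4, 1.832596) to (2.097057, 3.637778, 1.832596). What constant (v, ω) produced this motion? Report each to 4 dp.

Δθ = 1.832596 − 1.832596 = 0.000000
ω = Δθ/dt = 0.000000/0.5 = 0.0000
ω = 0 → v = (Δx·cos θ + Δy·sin θ)/dt = -0.7500

v = -0.7500, ω = 0.0000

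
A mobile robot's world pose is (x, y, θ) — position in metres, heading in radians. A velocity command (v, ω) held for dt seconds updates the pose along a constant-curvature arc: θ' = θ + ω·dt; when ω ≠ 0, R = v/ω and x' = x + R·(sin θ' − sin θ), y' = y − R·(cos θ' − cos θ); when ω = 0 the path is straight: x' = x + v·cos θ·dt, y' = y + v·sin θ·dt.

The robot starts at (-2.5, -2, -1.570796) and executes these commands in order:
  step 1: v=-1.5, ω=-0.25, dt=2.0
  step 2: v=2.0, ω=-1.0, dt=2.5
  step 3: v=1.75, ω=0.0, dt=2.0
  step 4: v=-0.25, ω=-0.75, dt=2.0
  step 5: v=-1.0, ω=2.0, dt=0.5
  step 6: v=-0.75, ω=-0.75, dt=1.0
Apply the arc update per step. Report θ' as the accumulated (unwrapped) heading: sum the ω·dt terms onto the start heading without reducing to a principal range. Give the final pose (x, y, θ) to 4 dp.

(-7.1075, 3.7877, -5.8208)

step 1: θ'=-2.0708 (R=6.0000) → pose (-1.7655, 0.8766, -2.0708)
step 2: θ'=-4.5708 (R=-2.0000) → pose (-5.5006, 1.5532, -4.5708)
step 3: θ'=-4.5708 (straight) → pose (-5.9946, 5.0181, -4.5708)
step 4: θ'=-6.0708 (R=0.3333) → pose (-6.2543, 4.6453, -6.0708)
step 5: θ'=-5.0708 (R=-0.5000) → pose (-6.6171, 4.3319, -5.0708)
step 6: θ'=-5.8208 (R=1.0000) → pose (-7.1075, 3.7877, -5.8208)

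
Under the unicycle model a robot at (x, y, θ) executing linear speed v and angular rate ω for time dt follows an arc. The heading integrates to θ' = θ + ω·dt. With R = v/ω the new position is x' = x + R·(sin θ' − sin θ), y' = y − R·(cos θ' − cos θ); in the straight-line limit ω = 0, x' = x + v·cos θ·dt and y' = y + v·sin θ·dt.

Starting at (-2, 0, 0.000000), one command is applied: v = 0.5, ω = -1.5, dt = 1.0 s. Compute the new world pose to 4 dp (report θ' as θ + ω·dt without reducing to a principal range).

θ' = 0.0000 + -1.5·1.0 = -1.5000
R = v/ω = 0.5/-1.5 = -0.3333
x' = -2 + -0.3333·(sin -1.5000 − sin 0.0000) = -1.6675
y' = 0 − -0.3333·(cos -1.5000 − cos 0.0000) = -0.3098

(-1.6675, -0.3098, -1.5000)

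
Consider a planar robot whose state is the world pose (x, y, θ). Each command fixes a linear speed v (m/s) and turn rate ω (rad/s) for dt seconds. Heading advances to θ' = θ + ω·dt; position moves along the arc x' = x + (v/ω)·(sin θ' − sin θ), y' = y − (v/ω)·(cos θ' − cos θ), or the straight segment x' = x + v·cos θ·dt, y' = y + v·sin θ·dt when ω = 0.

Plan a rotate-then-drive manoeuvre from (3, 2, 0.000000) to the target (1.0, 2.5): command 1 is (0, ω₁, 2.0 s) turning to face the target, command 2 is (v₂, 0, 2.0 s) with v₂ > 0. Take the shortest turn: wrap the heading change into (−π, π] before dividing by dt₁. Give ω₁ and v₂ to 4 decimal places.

heading to target = atan2(2.5−2, 1−3) = 2.8966
Δθ = wrap(2.8966 − 0.0000) = 2.8966; ω₁ = Δθ/dt₁ = 1.4483
distance = √((1−3)² + (2.5−2)²) = 2.0616; v₂ = distance/dt₂ = 1.0308

ω₁ = 1.4483, v₂ = 1.0308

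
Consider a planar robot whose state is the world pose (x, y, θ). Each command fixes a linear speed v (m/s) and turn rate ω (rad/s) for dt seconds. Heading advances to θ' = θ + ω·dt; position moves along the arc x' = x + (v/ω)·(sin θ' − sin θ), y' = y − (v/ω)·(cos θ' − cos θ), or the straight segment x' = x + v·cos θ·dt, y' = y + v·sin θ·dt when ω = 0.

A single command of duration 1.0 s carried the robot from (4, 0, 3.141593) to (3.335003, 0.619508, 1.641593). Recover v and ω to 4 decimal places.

v = 1.0000, ω = -1.5000

Δθ = 1.641593 − 3.141593 = -1.500000
ω = Δθ/dt = -1.500000/1.0 = -1.5000
R = Δx/(sin θ' − sin θ) = -0.6667
v = R·ω = -0.6667·-1.5000 = 1.0000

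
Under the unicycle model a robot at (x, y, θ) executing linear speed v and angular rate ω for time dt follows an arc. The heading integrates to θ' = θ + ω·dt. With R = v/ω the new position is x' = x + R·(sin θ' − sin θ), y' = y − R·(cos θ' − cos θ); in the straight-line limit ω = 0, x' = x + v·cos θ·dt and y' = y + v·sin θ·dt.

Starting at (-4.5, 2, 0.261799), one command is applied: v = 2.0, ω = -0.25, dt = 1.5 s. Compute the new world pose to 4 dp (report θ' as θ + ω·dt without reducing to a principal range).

θ' = 0.2618 + -0.25·1.5 = -0.1132
R = v/ω = 2.0/-0.25 = -8.0000
x' = -4.5 + -8.0000·(sin -0.1132 − sin 0.2618) = -1.5258
y' = 2 − -8.0000·(cos -0.1132 − cos 0.2618) = 2.2214

(-1.5258, 2.2214, -0.1132)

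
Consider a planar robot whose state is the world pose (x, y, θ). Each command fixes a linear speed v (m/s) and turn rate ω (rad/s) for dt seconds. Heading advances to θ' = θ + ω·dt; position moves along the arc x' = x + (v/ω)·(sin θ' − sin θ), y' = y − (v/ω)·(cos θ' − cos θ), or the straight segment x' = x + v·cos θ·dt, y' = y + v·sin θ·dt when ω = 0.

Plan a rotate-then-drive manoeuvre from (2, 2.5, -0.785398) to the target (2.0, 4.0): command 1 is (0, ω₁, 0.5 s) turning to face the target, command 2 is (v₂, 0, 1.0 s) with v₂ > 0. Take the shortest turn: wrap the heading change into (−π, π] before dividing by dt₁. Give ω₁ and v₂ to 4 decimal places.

ω₁ = 4.7124, v₂ = 1.5000

heading to target = atan2(4−2.5, 2−2) = 1.5708
Δθ = wrap(1.5708 − -0.7854) = 2.3562; ω₁ = Δθ/dt₁ = 4.7124
distance = √((2−2)² + (4−2.5)²) = 1.5000; v₂ = distance/dt₂ = 1.5000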